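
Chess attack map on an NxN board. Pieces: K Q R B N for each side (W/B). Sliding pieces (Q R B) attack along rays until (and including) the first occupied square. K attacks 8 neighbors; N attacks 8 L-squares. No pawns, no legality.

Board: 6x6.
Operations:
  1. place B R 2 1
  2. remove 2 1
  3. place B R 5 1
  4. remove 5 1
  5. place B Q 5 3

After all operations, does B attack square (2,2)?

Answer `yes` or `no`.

Answer: no

Derivation:
Op 1: place BR@(2,1)
Op 2: remove (2,1)
Op 3: place BR@(5,1)
Op 4: remove (5,1)
Op 5: place BQ@(5,3)
Per-piece attacks for B:
  BQ@(5,3): attacks (5,4) (5,5) (5,2) (5,1) (5,0) (4,3) (3,3) (2,3) (1,3) (0,3) (4,4) (3,5) (4,2) (3,1) (2,0)
B attacks (2,2): no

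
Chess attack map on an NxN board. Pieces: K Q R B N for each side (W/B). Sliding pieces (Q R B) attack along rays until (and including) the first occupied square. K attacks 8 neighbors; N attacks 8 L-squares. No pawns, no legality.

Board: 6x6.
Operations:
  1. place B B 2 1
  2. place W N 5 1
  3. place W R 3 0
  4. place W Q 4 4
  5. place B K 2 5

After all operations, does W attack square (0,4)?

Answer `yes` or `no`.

Op 1: place BB@(2,1)
Op 2: place WN@(5,1)
Op 3: place WR@(3,0)
Op 4: place WQ@(4,4)
Op 5: place BK@(2,5)
Per-piece attacks for W:
  WR@(3,0): attacks (3,1) (3,2) (3,3) (3,4) (3,5) (4,0) (5,0) (2,0) (1,0) (0,0)
  WQ@(4,4): attacks (4,5) (4,3) (4,2) (4,1) (4,0) (5,4) (3,4) (2,4) (1,4) (0,4) (5,5) (5,3) (3,5) (3,3) (2,2) (1,1) (0,0)
  WN@(5,1): attacks (4,3) (3,2) (3,0)
W attacks (0,4): yes

Answer: yes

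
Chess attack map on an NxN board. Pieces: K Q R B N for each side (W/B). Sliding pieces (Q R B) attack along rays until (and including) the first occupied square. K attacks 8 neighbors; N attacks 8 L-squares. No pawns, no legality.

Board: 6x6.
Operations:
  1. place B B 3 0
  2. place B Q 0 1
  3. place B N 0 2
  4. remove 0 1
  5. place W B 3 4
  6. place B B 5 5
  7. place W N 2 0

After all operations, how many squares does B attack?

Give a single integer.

Answer: 13

Derivation:
Op 1: place BB@(3,0)
Op 2: place BQ@(0,1)
Op 3: place BN@(0,2)
Op 4: remove (0,1)
Op 5: place WB@(3,4)
Op 6: place BB@(5,5)
Op 7: place WN@(2,0)
Per-piece attacks for B:
  BN@(0,2): attacks (1,4) (2,3) (1,0) (2,1)
  BB@(3,0): attacks (4,1) (5,2) (2,1) (1,2) (0,3)
  BB@(5,5): attacks (4,4) (3,3) (2,2) (1,1) (0,0)
Union (13 distinct): (0,0) (0,3) (1,0) (1,1) (1,2) (1,4) (2,1) (2,2) (2,3) (3,3) (4,1) (4,4) (5,2)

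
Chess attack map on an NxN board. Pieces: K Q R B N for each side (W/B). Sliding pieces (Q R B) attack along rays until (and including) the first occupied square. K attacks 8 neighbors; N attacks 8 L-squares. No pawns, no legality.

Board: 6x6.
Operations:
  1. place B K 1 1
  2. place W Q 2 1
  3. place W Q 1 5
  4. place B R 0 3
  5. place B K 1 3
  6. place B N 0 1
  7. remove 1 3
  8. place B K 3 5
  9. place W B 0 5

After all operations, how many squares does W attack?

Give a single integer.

Answer: 24

Derivation:
Op 1: place BK@(1,1)
Op 2: place WQ@(2,1)
Op 3: place WQ@(1,5)
Op 4: place BR@(0,3)
Op 5: place BK@(1,3)
Op 6: place BN@(0,1)
Op 7: remove (1,3)
Op 8: place BK@(3,5)
Op 9: place WB@(0,5)
Per-piece attacks for W:
  WB@(0,5): attacks (1,4) (2,3) (3,2) (4,1) (5,0)
  WQ@(1,5): attacks (1,4) (1,3) (1,2) (1,1) (2,5) (3,5) (0,5) (2,4) (3,3) (4,2) (5,1) (0,4) [ray(0,-1) blocked at (1,1); ray(1,0) blocked at (3,5); ray(-1,0) blocked at (0,5)]
  WQ@(2,1): attacks (2,2) (2,3) (2,4) (2,5) (2,0) (3,1) (4,1) (5,1) (1,1) (3,2) (4,3) (5,4) (3,0) (1,2) (0,3) (1,0) [ray(-1,0) blocked at (1,1); ray(-1,1) blocked at (0,3)]
Union (24 distinct): (0,3) (0,4) (0,5) (1,0) (1,1) (1,2) (1,3) (1,4) (2,0) (2,2) (2,3) (2,4) (2,5) (3,0) (3,1) (3,2) (3,3) (3,5) (4,1) (4,2) (4,3) (5,0) (5,1) (5,4)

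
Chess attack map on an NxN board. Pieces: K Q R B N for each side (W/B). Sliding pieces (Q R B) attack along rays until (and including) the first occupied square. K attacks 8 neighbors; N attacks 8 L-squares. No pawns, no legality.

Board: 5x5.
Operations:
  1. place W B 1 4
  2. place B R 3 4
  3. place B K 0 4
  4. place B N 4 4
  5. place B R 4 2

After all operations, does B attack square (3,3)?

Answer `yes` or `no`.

Answer: yes

Derivation:
Op 1: place WB@(1,4)
Op 2: place BR@(3,4)
Op 3: place BK@(0,4)
Op 4: place BN@(4,4)
Op 5: place BR@(4,2)
Per-piece attacks for B:
  BK@(0,4): attacks (0,3) (1,4) (1,3)
  BR@(3,4): attacks (3,3) (3,2) (3,1) (3,0) (4,4) (2,4) (1,4) [ray(1,0) blocked at (4,4); ray(-1,0) blocked at (1,4)]
  BR@(4,2): attacks (4,3) (4,4) (4,1) (4,0) (3,2) (2,2) (1,2) (0,2) [ray(0,1) blocked at (4,4)]
  BN@(4,4): attacks (3,2) (2,3)
B attacks (3,3): yes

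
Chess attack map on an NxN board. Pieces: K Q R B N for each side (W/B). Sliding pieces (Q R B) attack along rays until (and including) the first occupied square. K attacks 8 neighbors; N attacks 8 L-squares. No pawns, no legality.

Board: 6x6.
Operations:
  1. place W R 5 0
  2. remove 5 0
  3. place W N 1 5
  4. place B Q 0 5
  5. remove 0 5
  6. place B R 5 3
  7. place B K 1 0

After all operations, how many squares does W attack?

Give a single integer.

Answer: 3

Derivation:
Op 1: place WR@(5,0)
Op 2: remove (5,0)
Op 3: place WN@(1,5)
Op 4: place BQ@(0,5)
Op 5: remove (0,5)
Op 6: place BR@(5,3)
Op 7: place BK@(1,0)
Per-piece attacks for W:
  WN@(1,5): attacks (2,3) (3,4) (0,3)
Union (3 distinct): (0,3) (2,3) (3,4)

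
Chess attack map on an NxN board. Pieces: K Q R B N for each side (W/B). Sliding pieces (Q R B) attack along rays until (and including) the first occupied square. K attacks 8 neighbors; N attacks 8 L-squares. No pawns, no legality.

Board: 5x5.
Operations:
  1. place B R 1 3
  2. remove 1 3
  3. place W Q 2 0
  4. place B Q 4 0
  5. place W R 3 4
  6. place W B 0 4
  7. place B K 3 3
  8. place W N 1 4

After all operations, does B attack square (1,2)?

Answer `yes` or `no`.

Op 1: place BR@(1,3)
Op 2: remove (1,3)
Op 3: place WQ@(2,0)
Op 4: place BQ@(4,0)
Op 5: place WR@(3,4)
Op 6: place WB@(0,4)
Op 7: place BK@(3,3)
Op 8: place WN@(1,4)
Per-piece attacks for B:
  BK@(3,3): attacks (3,4) (3,2) (4,3) (2,3) (4,4) (4,2) (2,4) (2,2)
  BQ@(4,0): attacks (4,1) (4,2) (4,3) (4,4) (3,0) (2,0) (3,1) (2,2) (1,3) (0,4) [ray(-1,0) blocked at (2,0); ray(-1,1) blocked at (0,4)]
B attacks (1,2): no

Answer: no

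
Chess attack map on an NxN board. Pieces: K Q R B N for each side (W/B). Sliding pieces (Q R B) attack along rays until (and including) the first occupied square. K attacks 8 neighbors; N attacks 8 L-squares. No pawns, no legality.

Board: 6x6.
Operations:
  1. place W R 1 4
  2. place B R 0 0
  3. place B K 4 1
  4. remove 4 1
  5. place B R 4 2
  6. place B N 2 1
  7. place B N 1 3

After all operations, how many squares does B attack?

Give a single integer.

Answer: 25

Derivation:
Op 1: place WR@(1,4)
Op 2: place BR@(0,0)
Op 3: place BK@(4,1)
Op 4: remove (4,1)
Op 5: place BR@(4,2)
Op 6: place BN@(2,1)
Op 7: place BN@(1,3)
Per-piece attacks for B:
  BR@(0,0): attacks (0,1) (0,2) (0,3) (0,4) (0,5) (1,0) (2,0) (3,0) (4,0) (5,0)
  BN@(1,3): attacks (2,5) (3,4) (0,5) (2,1) (3,2) (0,1)
  BN@(2,1): attacks (3,3) (4,2) (1,3) (0,2) (4,0) (0,0)
  BR@(4,2): attacks (4,3) (4,4) (4,5) (4,1) (4,0) (5,2) (3,2) (2,2) (1,2) (0,2)
Union (25 distinct): (0,0) (0,1) (0,2) (0,3) (0,4) (0,5) (1,0) (1,2) (1,3) (2,0) (2,1) (2,2) (2,5) (3,0) (3,2) (3,3) (3,4) (4,0) (4,1) (4,2) (4,3) (4,4) (4,5) (5,0) (5,2)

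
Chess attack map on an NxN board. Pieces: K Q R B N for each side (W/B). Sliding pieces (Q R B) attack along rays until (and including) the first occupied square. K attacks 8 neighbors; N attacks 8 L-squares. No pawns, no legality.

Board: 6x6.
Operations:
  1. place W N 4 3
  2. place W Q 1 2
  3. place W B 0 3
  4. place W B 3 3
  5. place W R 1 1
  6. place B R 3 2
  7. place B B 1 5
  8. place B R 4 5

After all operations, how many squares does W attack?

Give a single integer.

Answer: 25

Derivation:
Op 1: place WN@(4,3)
Op 2: place WQ@(1,2)
Op 3: place WB@(0,3)
Op 4: place WB@(3,3)
Op 5: place WR@(1,1)
Op 6: place BR@(3,2)
Op 7: place BB@(1,5)
Op 8: place BR@(4,5)
Per-piece attacks for W:
  WB@(0,3): attacks (1,4) (2,5) (1,2) [ray(1,-1) blocked at (1,2)]
  WR@(1,1): attacks (1,2) (1,0) (2,1) (3,1) (4,1) (5,1) (0,1) [ray(0,1) blocked at (1,2)]
  WQ@(1,2): attacks (1,3) (1,4) (1,5) (1,1) (2,2) (3,2) (0,2) (2,3) (3,4) (4,5) (2,1) (3,0) (0,3) (0,1) [ray(0,1) blocked at (1,5); ray(0,-1) blocked at (1,1); ray(1,0) blocked at (3,2); ray(1,1) blocked at (4,5); ray(-1,1) blocked at (0,3)]
  WB@(3,3): attacks (4,4) (5,5) (4,2) (5,1) (2,4) (1,5) (2,2) (1,1) [ray(-1,1) blocked at (1,5); ray(-1,-1) blocked at (1,1)]
  WN@(4,3): attacks (5,5) (3,5) (2,4) (5,1) (3,1) (2,2)
Union (25 distinct): (0,1) (0,2) (0,3) (1,0) (1,1) (1,2) (1,3) (1,4) (1,5) (2,1) (2,2) (2,3) (2,4) (2,5) (3,0) (3,1) (3,2) (3,4) (3,5) (4,1) (4,2) (4,4) (4,5) (5,1) (5,5)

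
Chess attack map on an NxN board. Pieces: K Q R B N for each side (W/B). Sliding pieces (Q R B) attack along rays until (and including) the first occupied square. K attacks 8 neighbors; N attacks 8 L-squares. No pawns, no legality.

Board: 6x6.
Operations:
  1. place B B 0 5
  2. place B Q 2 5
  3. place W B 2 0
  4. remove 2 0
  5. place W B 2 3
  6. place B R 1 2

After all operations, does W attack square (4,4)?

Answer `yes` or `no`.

Op 1: place BB@(0,5)
Op 2: place BQ@(2,5)
Op 3: place WB@(2,0)
Op 4: remove (2,0)
Op 5: place WB@(2,3)
Op 6: place BR@(1,2)
Per-piece attacks for W:
  WB@(2,3): attacks (3,4) (4,5) (3,2) (4,1) (5,0) (1,4) (0,5) (1,2) [ray(-1,1) blocked at (0,5); ray(-1,-1) blocked at (1,2)]
W attacks (4,4): no

Answer: no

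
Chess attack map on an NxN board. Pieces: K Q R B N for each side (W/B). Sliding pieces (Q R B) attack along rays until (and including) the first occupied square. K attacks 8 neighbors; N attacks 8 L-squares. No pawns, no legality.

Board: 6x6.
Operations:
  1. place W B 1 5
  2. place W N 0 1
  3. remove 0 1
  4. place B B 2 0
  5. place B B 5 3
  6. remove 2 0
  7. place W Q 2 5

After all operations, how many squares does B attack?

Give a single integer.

Answer: 5

Derivation:
Op 1: place WB@(1,5)
Op 2: place WN@(0,1)
Op 3: remove (0,1)
Op 4: place BB@(2,0)
Op 5: place BB@(5,3)
Op 6: remove (2,0)
Op 7: place WQ@(2,5)
Per-piece attacks for B:
  BB@(5,3): attacks (4,4) (3,5) (4,2) (3,1) (2,0)
Union (5 distinct): (2,0) (3,1) (3,5) (4,2) (4,4)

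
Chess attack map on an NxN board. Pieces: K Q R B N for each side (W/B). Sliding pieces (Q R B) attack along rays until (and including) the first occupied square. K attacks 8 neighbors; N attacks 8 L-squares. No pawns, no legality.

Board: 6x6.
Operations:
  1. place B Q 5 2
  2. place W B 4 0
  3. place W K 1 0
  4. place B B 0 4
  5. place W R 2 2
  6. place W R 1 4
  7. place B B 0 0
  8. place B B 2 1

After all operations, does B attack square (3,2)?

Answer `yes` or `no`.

Op 1: place BQ@(5,2)
Op 2: place WB@(4,0)
Op 3: place WK@(1,0)
Op 4: place BB@(0,4)
Op 5: place WR@(2,2)
Op 6: place WR@(1,4)
Op 7: place BB@(0,0)
Op 8: place BB@(2,1)
Per-piece attacks for B:
  BB@(0,0): attacks (1,1) (2,2) [ray(1,1) blocked at (2,2)]
  BB@(0,4): attacks (1,5) (1,3) (2,2) [ray(1,-1) blocked at (2,2)]
  BB@(2,1): attacks (3,2) (4,3) (5,4) (3,0) (1,2) (0,3) (1,0) [ray(-1,-1) blocked at (1,0)]
  BQ@(5,2): attacks (5,3) (5,4) (5,5) (5,1) (5,0) (4,2) (3,2) (2,2) (4,3) (3,4) (2,5) (4,1) (3,0) [ray(-1,0) blocked at (2,2)]
B attacks (3,2): yes

Answer: yes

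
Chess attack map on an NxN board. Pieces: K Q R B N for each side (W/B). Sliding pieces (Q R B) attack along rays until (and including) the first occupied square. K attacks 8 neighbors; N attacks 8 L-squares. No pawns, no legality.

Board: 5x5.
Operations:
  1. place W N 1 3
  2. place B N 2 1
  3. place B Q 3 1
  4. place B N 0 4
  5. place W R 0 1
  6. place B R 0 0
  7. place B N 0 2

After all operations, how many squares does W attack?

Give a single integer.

Answer: 7

Derivation:
Op 1: place WN@(1,3)
Op 2: place BN@(2,1)
Op 3: place BQ@(3,1)
Op 4: place BN@(0,4)
Op 5: place WR@(0,1)
Op 6: place BR@(0,0)
Op 7: place BN@(0,2)
Per-piece attacks for W:
  WR@(0,1): attacks (0,2) (0,0) (1,1) (2,1) [ray(0,1) blocked at (0,2); ray(0,-1) blocked at (0,0); ray(1,0) blocked at (2,1)]
  WN@(1,3): attacks (3,4) (2,1) (3,2) (0,1)
Union (7 distinct): (0,0) (0,1) (0,2) (1,1) (2,1) (3,2) (3,4)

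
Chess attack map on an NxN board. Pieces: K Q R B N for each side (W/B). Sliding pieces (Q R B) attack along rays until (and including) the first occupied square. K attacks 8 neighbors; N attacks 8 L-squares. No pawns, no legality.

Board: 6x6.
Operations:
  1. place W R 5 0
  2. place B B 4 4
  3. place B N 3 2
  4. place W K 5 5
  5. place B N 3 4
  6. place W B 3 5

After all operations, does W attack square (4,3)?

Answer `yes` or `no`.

Answer: no

Derivation:
Op 1: place WR@(5,0)
Op 2: place BB@(4,4)
Op 3: place BN@(3,2)
Op 4: place WK@(5,5)
Op 5: place BN@(3,4)
Op 6: place WB@(3,5)
Per-piece attacks for W:
  WB@(3,5): attacks (4,4) (2,4) (1,3) (0,2) [ray(1,-1) blocked at (4,4)]
  WR@(5,0): attacks (5,1) (5,2) (5,3) (5,4) (5,5) (4,0) (3,0) (2,0) (1,0) (0,0) [ray(0,1) blocked at (5,5)]
  WK@(5,5): attacks (5,4) (4,5) (4,4)
W attacks (4,3): no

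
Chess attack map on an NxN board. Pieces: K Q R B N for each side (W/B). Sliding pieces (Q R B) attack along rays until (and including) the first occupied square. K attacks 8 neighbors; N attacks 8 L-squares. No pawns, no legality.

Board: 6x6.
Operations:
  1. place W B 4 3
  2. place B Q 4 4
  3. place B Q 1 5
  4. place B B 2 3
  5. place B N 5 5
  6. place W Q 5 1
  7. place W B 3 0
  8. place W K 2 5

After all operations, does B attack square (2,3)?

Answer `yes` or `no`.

Op 1: place WB@(4,3)
Op 2: place BQ@(4,4)
Op 3: place BQ@(1,5)
Op 4: place BB@(2,3)
Op 5: place BN@(5,5)
Op 6: place WQ@(5,1)
Op 7: place WB@(3,0)
Op 8: place WK@(2,5)
Per-piece attacks for B:
  BQ@(1,5): attacks (1,4) (1,3) (1,2) (1,1) (1,0) (2,5) (0,5) (2,4) (3,3) (4,2) (5,1) (0,4) [ray(1,0) blocked at (2,5); ray(1,-1) blocked at (5,1)]
  BB@(2,3): attacks (3,4) (4,5) (3,2) (4,1) (5,0) (1,4) (0,5) (1,2) (0,1)
  BQ@(4,4): attacks (4,5) (4,3) (5,4) (3,4) (2,4) (1,4) (0,4) (5,5) (5,3) (3,5) (3,3) (2,2) (1,1) (0,0) [ray(0,-1) blocked at (4,3); ray(1,1) blocked at (5,5)]
  BN@(5,5): attacks (4,3) (3,4)
B attacks (2,3): no

Answer: no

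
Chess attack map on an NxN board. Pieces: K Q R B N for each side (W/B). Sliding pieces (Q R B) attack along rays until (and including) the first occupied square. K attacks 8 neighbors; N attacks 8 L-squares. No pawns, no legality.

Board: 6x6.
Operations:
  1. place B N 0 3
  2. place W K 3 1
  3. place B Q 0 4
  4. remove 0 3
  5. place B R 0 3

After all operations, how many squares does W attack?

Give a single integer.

Answer: 8

Derivation:
Op 1: place BN@(0,3)
Op 2: place WK@(3,1)
Op 3: place BQ@(0,4)
Op 4: remove (0,3)
Op 5: place BR@(0,3)
Per-piece attacks for W:
  WK@(3,1): attacks (3,2) (3,0) (4,1) (2,1) (4,2) (4,0) (2,2) (2,0)
Union (8 distinct): (2,0) (2,1) (2,2) (3,0) (3,2) (4,0) (4,1) (4,2)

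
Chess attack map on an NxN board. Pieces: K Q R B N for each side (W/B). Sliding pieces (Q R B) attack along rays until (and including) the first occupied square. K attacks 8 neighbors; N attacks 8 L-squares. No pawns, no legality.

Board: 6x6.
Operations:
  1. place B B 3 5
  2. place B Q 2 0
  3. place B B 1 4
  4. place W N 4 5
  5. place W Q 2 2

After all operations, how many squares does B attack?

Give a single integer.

Op 1: place BB@(3,5)
Op 2: place BQ@(2,0)
Op 3: place BB@(1,4)
Op 4: place WN@(4,5)
Op 5: place WQ@(2,2)
Per-piece attacks for B:
  BB@(1,4): attacks (2,5) (2,3) (3,2) (4,1) (5,0) (0,5) (0,3)
  BQ@(2,0): attacks (2,1) (2,2) (3,0) (4,0) (5,0) (1,0) (0,0) (3,1) (4,2) (5,3) (1,1) (0,2) [ray(0,1) blocked at (2,2)]
  BB@(3,5): attacks (4,4) (5,3) (2,4) (1,3) (0,2)
Union (21 distinct): (0,0) (0,2) (0,3) (0,5) (1,0) (1,1) (1,3) (2,1) (2,2) (2,3) (2,4) (2,5) (3,0) (3,1) (3,2) (4,0) (4,1) (4,2) (4,4) (5,0) (5,3)

Answer: 21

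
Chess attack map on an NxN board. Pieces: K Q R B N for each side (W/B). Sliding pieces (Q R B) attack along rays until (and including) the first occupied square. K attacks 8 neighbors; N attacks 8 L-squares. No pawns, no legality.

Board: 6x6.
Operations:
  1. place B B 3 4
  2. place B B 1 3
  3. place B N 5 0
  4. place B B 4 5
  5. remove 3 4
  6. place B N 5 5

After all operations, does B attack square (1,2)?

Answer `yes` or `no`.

Answer: yes

Derivation:
Op 1: place BB@(3,4)
Op 2: place BB@(1,3)
Op 3: place BN@(5,0)
Op 4: place BB@(4,5)
Op 5: remove (3,4)
Op 6: place BN@(5,5)
Per-piece attacks for B:
  BB@(1,3): attacks (2,4) (3,5) (2,2) (3,1) (4,0) (0,4) (0,2)
  BB@(4,5): attacks (5,4) (3,4) (2,3) (1,2) (0,1)
  BN@(5,0): attacks (4,2) (3,1)
  BN@(5,5): attacks (4,3) (3,4)
B attacks (1,2): yes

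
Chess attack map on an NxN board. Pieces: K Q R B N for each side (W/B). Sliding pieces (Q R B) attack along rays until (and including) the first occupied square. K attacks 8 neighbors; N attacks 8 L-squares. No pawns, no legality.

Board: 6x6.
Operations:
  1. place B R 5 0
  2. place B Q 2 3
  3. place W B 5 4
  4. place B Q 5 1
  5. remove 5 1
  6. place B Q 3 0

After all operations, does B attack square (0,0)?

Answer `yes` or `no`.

Op 1: place BR@(5,0)
Op 2: place BQ@(2,3)
Op 3: place WB@(5,4)
Op 4: place BQ@(5,1)
Op 5: remove (5,1)
Op 6: place BQ@(3,0)
Per-piece attacks for B:
  BQ@(2,3): attacks (2,4) (2,5) (2,2) (2,1) (2,0) (3,3) (4,3) (5,3) (1,3) (0,3) (3,4) (4,5) (3,2) (4,1) (5,0) (1,4) (0,5) (1,2) (0,1) [ray(1,-1) blocked at (5,0)]
  BQ@(3,0): attacks (3,1) (3,2) (3,3) (3,4) (3,5) (4,0) (5,0) (2,0) (1,0) (0,0) (4,1) (5,2) (2,1) (1,2) (0,3) [ray(1,0) blocked at (5,0)]
  BR@(5,0): attacks (5,1) (5,2) (5,3) (5,4) (4,0) (3,0) [ray(0,1) blocked at (5,4); ray(-1,0) blocked at (3,0)]
B attacks (0,0): yes

Answer: yes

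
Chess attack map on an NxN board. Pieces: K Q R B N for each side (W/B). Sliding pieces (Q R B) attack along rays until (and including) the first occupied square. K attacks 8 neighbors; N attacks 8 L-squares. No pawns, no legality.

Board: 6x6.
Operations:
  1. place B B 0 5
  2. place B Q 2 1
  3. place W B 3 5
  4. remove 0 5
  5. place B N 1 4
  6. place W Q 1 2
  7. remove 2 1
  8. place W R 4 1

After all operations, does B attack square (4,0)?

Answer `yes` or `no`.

Op 1: place BB@(0,5)
Op 2: place BQ@(2,1)
Op 3: place WB@(3,5)
Op 4: remove (0,5)
Op 5: place BN@(1,4)
Op 6: place WQ@(1,2)
Op 7: remove (2,1)
Op 8: place WR@(4,1)
Per-piece attacks for B:
  BN@(1,4): attacks (3,5) (2,2) (3,3) (0,2)
B attacks (4,0): no

Answer: no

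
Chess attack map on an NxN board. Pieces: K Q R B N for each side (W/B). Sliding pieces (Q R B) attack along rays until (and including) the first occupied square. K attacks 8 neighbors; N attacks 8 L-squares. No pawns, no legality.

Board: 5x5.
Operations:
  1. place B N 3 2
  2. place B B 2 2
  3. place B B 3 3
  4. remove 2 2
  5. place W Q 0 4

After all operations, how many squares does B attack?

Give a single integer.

Op 1: place BN@(3,2)
Op 2: place BB@(2,2)
Op 3: place BB@(3,3)
Op 4: remove (2,2)
Op 5: place WQ@(0,4)
Per-piece attacks for B:
  BN@(3,2): attacks (4,4) (2,4) (1,3) (4,0) (2,0) (1,1)
  BB@(3,3): attacks (4,4) (4,2) (2,4) (2,2) (1,1) (0,0)
Union (9 distinct): (0,0) (1,1) (1,3) (2,0) (2,2) (2,4) (4,0) (4,2) (4,4)

Answer: 9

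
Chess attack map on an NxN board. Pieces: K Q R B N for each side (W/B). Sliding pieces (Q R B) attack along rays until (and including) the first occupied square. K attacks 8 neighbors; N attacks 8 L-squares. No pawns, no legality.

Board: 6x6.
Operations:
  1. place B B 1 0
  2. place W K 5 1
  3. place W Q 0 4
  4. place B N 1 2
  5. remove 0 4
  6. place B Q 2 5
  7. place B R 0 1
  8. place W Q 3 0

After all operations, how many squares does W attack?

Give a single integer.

Op 1: place BB@(1,0)
Op 2: place WK@(5,1)
Op 3: place WQ@(0,4)
Op 4: place BN@(1,2)
Op 5: remove (0,4)
Op 6: place BQ@(2,5)
Op 7: place BR@(0,1)
Op 8: place WQ@(3,0)
Per-piece attacks for W:
  WQ@(3,0): attacks (3,1) (3,2) (3,3) (3,4) (3,5) (4,0) (5,0) (2,0) (1,0) (4,1) (5,2) (2,1) (1,2) [ray(-1,0) blocked at (1,0); ray(-1,1) blocked at (1,2)]
  WK@(5,1): attacks (5,2) (5,0) (4,1) (4,2) (4,0)
Union (14 distinct): (1,0) (1,2) (2,0) (2,1) (3,1) (3,2) (3,3) (3,4) (3,5) (4,0) (4,1) (4,2) (5,0) (5,2)

Answer: 14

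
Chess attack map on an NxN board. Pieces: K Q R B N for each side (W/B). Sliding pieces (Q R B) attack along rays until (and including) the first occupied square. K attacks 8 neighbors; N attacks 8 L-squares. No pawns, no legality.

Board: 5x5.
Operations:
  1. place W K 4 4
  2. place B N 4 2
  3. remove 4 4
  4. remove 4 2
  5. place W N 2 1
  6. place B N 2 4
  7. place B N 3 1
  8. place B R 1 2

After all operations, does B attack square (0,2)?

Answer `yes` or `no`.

Answer: yes

Derivation:
Op 1: place WK@(4,4)
Op 2: place BN@(4,2)
Op 3: remove (4,4)
Op 4: remove (4,2)
Op 5: place WN@(2,1)
Op 6: place BN@(2,4)
Op 7: place BN@(3,1)
Op 8: place BR@(1,2)
Per-piece attacks for B:
  BR@(1,2): attacks (1,3) (1,4) (1,1) (1,0) (2,2) (3,2) (4,2) (0,2)
  BN@(2,4): attacks (3,2) (4,3) (1,2) (0,3)
  BN@(3,1): attacks (4,3) (2,3) (1,2) (1,0)
B attacks (0,2): yes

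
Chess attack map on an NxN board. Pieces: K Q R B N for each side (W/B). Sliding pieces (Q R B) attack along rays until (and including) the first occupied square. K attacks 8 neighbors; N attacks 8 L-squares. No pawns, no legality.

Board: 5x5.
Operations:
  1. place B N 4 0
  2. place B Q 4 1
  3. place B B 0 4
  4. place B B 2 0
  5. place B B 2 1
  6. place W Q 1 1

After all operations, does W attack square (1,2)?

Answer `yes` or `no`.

Op 1: place BN@(4,0)
Op 2: place BQ@(4,1)
Op 3: place BB@(0,4)
Op 4: place BB@(2,0)
Op 5: place BB@(2,1)
Op 6: place WQ@(1,1)
Per-piece attacks for W:
  WQ@(1,1): attacks (1,2) (1,3) (1,4) (1,0) (2,1) (0,1) (2,2) (3,3) (4,4) (2,0) (0,2) (0,0) [ray(1,0) blocked at (2,1); ray(1,-1) blocked at (2,0)]
W attacks (1,2): yes

Answer: yes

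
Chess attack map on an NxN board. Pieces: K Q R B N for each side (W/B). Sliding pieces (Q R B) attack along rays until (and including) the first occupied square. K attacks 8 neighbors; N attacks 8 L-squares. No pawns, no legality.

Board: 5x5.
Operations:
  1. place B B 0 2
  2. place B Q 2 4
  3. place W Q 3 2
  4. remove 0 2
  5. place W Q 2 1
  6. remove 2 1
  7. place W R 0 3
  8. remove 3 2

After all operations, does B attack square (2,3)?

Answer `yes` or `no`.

Op 1: place BB@(0,2)
Op 2: place BQ@(2,4)
Op 3: place WQ@(3,2)
Op 4: remove (0,2)
Op 5: place WQ@(2,1)
Op 6: remove (2,1)
Op 7: place WR@(0,3)
Op 8: remove (3,2)
Per-piece attacks for B:
  BQ@(2,4): attacks (2,3) (2,2) (2,1) (2,0) (3,4) (4,4) (1,4) (0,4) (3,3) (4,2) (1,3) (0,2)
B attacks (2,3): yes

Answer: yes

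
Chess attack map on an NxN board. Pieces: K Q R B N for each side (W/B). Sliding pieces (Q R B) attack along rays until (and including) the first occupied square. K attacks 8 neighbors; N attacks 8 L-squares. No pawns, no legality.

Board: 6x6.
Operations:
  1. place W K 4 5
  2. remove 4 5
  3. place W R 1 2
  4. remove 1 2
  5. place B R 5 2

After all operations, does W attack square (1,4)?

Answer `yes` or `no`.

Answer: no

Derivation:
Op 1: place WK@(4,5)
Op 2: remove (4,5)
Op 3: place WR@(1,2)
Op 4: remove (1,2)
Op 5: place BR@(5,2)
Per-piece attacks for W:
W attacks (1,4): no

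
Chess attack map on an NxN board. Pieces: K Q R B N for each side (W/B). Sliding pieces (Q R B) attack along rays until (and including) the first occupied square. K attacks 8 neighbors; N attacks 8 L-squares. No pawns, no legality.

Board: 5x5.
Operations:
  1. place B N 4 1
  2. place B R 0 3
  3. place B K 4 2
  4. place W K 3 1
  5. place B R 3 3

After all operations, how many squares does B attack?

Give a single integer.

Answer: 15

Derivation:
Op 1: place BN@(4,1)
Op 2: place BR@(0,3)
Op 3: place BK@(4,2)
Op 4: place WK@(3,1)
Op 5: place BR@(3,3)
Per-piece attacks for B:
  BR@(0,3): attacks (0,4) (0,2) (0,1) (0,0) (1,3) (2,3) (3,3) [ray(1,0) blocked at (3,3)]
  BR@(3,3): attacks (3,4) (3,2) (3,1) (4,3) (2,3) (1,3) (0,3) [ray(0,-1) blocked at (3,1); ray(-1,0) blocked at (0,3)]
  BN@(4,1): attacks (3,3) (2,2) (2,0)
  BK@(4,2): attacks (4,3) (4,1) (3,2) (3,3) (3,1)
Union (15 distinct): (0,0) (0,1) (0,2) (0,3) (0,4) (1,3) (2,0) (2,2) (2,3) (3,1) (3,2) (3,3) (3,4) (4,1) (4,3)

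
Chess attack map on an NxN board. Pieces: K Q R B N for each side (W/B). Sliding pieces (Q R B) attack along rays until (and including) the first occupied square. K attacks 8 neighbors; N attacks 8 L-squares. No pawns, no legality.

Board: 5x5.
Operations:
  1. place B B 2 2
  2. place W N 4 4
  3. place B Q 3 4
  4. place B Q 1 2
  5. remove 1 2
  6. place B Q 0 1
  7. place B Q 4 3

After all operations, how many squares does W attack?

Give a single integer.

Answer: 2

Derivation:
Op 1: place BB@(2,2)
Op 2: place WN@(4,4)
Op 3: place BQ@(3,4)
Op 4: place BQ@(1,2)
Op 5: remove (1,2)
Op 6: place BQ@(0,1)
Op 7: place BQ@(4,3)
Per-piece attacks for W:
  WN@(4,4): attacks (3,2) (2,3)
Union (2 distinct): (2,3) (3,2)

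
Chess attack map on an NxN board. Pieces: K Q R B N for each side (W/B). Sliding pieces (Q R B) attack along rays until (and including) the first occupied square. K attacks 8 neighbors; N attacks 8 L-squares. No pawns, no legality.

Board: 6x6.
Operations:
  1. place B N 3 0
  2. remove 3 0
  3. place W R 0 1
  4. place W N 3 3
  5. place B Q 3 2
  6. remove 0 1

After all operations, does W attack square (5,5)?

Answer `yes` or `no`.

Answer: no

Derivation:
Op 1: place BN@(3,0)
Op 2: remove (3,0)
Op 3: place WR@(0,1)
Op 4: place WN@(3,3)
Op 5: place BQ@(3,2)
Op 6: remove (0,1)
Per-piece attacks for W:
  WN@(3,3): attacks (4,5) (5,4) (2,5) (1,4) (4,1) (5,2) (2,1) (1,2)
W attacks (5,5): no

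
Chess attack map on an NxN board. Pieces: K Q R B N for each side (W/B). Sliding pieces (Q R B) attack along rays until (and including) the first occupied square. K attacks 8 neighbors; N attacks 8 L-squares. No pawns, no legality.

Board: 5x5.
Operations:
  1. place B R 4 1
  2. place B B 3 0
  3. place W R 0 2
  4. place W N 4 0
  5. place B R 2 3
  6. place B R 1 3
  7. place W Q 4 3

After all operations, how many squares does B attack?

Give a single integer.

Answer: 18

Derivation:
Op 1: place BR@(4,1)
Op 2: place BB@(3,0)
Op 3: place WR@(0,2)
Op 4: place WN@(4,0)
Op 5: place BR@(2,3)
Op 6: place BR@(1,3)
Op 7: place WQ@(4,3)
Per-piece attacks for B:
  BR@(1,3): attacks (1,4) (1,2) (1,1) (1,0) (2,3) (0,3) [ray(1,0) blocked at (2,3)]
  BR@(2,3): attacks (2,4) (2,2) (2,1) (2,0) (3,3) (4,3) (1,3) [ray(1,0) blocked at (4,3); ray(-1,0) blocked at (1,3)]
  BB@(3,0): attacks (4,1) (2,1) (1,2) (0,3) [ray(1,1) blocked at (4,1)]
  BR@(4,1): attacks (4,2) (4,3) (4,0) (3,1) (2,1) (1,1) (0,1) [ray(0,1) blocked at (4,3); ray(0,-1) blocked at (4,0)]
Union (18 distinct): (0,1) (0,3) (1,0) (1,1) (1,2) (1,3) (1,4) (2,0) (2,1) (2,2) (2,3) (2,4) (3,1) (3,3) (4,0) (4,1) (4,2) (4,3)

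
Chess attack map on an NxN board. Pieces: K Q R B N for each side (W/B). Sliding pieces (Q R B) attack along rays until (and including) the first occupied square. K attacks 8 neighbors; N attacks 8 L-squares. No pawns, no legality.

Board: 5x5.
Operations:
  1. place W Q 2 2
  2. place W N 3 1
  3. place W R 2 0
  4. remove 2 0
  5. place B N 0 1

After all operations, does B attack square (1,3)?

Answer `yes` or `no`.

Answer: yes

Derivation:
Op 1: place WQ@(2,2)
Op 2: place WN@(3,1)
Op 3: place WR@(2,0)
Op 4: remove (2,0)
Op 5: place BN@(0,1)
Per-piece attacks for B:
  BN@(0,1): attacks (1,3) (2,2) (2,0)
B attacks (1,3): yes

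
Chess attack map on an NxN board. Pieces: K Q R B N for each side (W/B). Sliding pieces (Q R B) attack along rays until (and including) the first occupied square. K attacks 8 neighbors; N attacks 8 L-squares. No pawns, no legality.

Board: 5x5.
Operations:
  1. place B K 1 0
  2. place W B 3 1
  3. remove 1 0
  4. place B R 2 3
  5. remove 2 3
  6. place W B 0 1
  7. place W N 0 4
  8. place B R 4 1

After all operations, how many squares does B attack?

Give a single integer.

Answer: 5

Derivation:
Op 1: place BK@(1,0)
Op 2: place WB@(3,1)
Op 3: remove (1,0)
Op 4: place BR@(2,3)
Op 5: remove (2,3)
Op 6: place WB@(0,1)
Op 7: place WN@(0,4)
Op 8: place BR@(4,1)
Per-piece attacks for B:
  BR@(4,1): attacks (4,2) (4,3) (4,4) (4,0) (3,1) [ray(-1,0) blocked at (3,1)]
Union (5 distinct): (3,1) (4,0) (4,2) (4,3) (4,4)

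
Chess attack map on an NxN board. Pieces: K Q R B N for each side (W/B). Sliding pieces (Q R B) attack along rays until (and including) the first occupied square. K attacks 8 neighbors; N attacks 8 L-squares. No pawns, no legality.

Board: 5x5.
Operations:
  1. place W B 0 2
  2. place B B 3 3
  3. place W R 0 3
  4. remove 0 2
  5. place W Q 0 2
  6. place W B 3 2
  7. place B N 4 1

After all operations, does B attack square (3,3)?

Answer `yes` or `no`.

Answer: yes

Derivation:
Op 1: place WB@(0,2)
Op 2: place BB@(3,3)
Op 3: place WR@(0,3)
Op 4: remove (0,2)
Op 5: place WQ@(0,2)
Op 6: place WB@(3,2)
Op 7: place BN@(4,1)
Per-piece attacks for B:
  BB@(3,3): attacks (4,4) (4,2) (2,4) (2,2) (1,1) (0,0)
  BN@(4,1): attacks (3,3) (2,2) (2,0)
B attacks (3,3): yes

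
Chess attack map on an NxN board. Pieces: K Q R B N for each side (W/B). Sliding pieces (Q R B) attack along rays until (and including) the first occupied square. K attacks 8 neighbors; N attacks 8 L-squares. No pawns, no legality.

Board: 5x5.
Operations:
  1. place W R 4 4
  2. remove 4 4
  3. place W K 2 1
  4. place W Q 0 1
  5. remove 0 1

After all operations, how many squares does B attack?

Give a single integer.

Op 1: place WR@(4,4)
Op 2: remove (4,4)
Op 3: place WK@(2,1)
Op 4: place WQ@(0,1)
Op 5: remove (0,1)
Per-piece attacks for B:
Union (0 distinct): (none)

Answer: 0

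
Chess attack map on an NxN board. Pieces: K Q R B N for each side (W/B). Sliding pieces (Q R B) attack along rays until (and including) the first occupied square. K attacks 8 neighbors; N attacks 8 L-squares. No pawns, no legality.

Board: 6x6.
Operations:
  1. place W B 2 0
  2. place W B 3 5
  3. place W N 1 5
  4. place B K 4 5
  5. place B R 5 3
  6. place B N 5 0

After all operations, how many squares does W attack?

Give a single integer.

Op 1: place WB@(2,0)
Op 2: place WB@(3,5)
Op 3: place WN@(1,5)
Op 4: place BK@(4,5)
Op 5: place BR@(5,3)
Op 6: place BN@(5,0)
Per-piece attacks for W:
  WN@(1,5): attacks (2,3) (3,4) (0,3)
  WB@(2,0): attacks (3,1) (4,2) (5,3) (1,1) (0,2) [ray(1,1) blocked at (5,3)]
  WB@(3,5): attacks (4,4) (5,3) (2,4) (1,3) (0,2) [ray(1,-1) blocked at (5,3)]
Union (11 distinct): (0,2) (0,3) (1,1) (1,3) (2,3) (2,4) (3,1) (3,4) (4,2) (4,4) (5,3)

Answer: 11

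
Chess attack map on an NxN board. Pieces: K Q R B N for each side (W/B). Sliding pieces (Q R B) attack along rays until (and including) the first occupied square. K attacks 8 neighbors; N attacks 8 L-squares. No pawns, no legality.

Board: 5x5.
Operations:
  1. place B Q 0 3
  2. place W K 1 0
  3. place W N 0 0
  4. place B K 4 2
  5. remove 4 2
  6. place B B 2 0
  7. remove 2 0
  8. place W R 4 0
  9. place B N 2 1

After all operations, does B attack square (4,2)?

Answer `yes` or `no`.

Op 1: place BQ@(0,3)
Op 2: place WK@(1,0)
Op 3: place WN@(0,0)
Op 4: place BK@(4,2)
Op 5: remove (4,2)
Op 6: place BB@(2,0)
Op 7: remove (2,0)
Op 8: place WR@(4,0)
Op 9: place BN@(2,1)
Per-piece attacks for B:
  BQ@(0,3): attacks (0,4) (0,2) (0,1) (0,0) (1,3) (2,3) (3,3) (4,3) (1,4) (1,2) (2,1) [ray(0,-1) blocked at (0,0); ray(1,-1) blocked at (2,1)]
  BN@(2,1): attacks (3,3) (4,2) (1,3) (0,2) (4,0) (0,0)
B attacks (4,2): yes

Answer: yes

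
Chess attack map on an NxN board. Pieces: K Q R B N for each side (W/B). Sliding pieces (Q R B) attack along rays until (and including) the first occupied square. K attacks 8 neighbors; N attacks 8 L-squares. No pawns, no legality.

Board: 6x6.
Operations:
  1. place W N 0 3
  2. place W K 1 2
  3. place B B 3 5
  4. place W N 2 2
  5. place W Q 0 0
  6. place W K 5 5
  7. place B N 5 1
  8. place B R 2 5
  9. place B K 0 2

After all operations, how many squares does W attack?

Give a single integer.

Answer: 22

Derivation:
Op 1: place WN@(0,3)
Op 2: place WK@(1,2)
Op 3: place BB@(3,5)
Op 4: place WN@(2,2)
Op 5: place WQ@(0,0)
Op 6: place WK@(5,5)
Op 7: place BN@(5,1)
Op 8: place BR@(2,5)
Op 9: place BK@(0,2)
Per-piece attacks for W:
  WQ@(0,0): attacks (0,1) (0,2) (1,0) (2,0) (3,0) (4,0) (5,0) (1,1) (2,2) [ray(0,1) blocked at (0,2); ray(1,1) blocked at (2,2)]
  WN@(0,3): attacks (1,5) (2,4) (1,1) (2,2)
  WK@(1,2): attacks (1,3) (1,1) (2,2) (0,2) (2,3) (2,1) (0,3) (0,1)
  WN@(2,2): attacks (3,4) (4,3) (1,4) (0,3) (3,0) (4,1) (1,0) (0,1)
  WK@(5,5): attacks (5,4) (4,5) (4,4)
Union (22 distinct): (0,1) (0,2) (0,3) (1,0) (1,1) (1,3) (1,4) (1,5) (2,0) (2,1) (2,2) (2,3) (2,4) (3,0) (3,4) (4,0) (4,1) (4,3) (4,4) (4,5) (5,0) (5,4)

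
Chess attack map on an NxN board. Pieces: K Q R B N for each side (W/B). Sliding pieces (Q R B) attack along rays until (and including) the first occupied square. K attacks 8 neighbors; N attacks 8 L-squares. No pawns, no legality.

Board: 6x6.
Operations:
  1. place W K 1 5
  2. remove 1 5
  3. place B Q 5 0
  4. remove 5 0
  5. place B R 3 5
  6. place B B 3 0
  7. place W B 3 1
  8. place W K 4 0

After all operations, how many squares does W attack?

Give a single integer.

Answer: 12

Derivation:
Op 1: place WK@(1,5)
Op 2: remove (1,5)
Op 3: place BQ@(5,0)
Op 4: remove (5,0)
Op 5: place BR@(3,5)
Op 6: place BB@(3,0)
Op 7: place WB@(3,1)
Op 8: place WK@(4,0)
Per-piece attacks for W:
  WB@(3,1): attacks (4,2) (5,3) (4,0) (2,2) (1,3) (0,4) (2,0) [ray(1,-1) blocked at (4,0)]
  WK@(4,0): attacks (4,1) (5,0) (3,0) (5,1) (3,1)
Union (12 distinct): (0,4) (1,3) (2,0) (2,2) (3,0) (3,1) (4,0) (4,1) (4,2) (5,0) (5,1) (5,3)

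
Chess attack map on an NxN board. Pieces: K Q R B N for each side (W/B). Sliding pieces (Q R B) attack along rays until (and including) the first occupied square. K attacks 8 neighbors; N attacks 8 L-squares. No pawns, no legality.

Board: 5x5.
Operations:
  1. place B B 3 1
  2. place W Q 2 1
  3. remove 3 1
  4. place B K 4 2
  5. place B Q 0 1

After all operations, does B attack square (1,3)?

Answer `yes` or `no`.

Op 1: place BB@(3,1)
Op 2: place WQ@(2,1)
Op 3: remove (3,1)
Op 4: place BK@(4,2)
Op 5: place BQ@(0,1)
Per-piece attacks for B:
  BQ@(0,1): attacks (0,2) (0,3) (0,4) (0,0) (1,1) (2,1) (1,2) (2,3) (3,4) (1,0) [ray(1,0) blocked at (2,1)]
  BK@(4,2): attacks (4,3) (4,1) (3,2) (3,3) (3,1)
B attacks (1,3): no

Answer: no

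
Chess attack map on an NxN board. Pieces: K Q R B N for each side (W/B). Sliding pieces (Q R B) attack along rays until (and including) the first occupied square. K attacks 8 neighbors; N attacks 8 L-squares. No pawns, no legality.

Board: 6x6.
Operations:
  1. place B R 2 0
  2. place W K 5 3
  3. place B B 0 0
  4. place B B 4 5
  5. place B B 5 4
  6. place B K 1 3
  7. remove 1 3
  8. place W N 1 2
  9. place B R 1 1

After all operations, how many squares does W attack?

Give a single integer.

Op 1: place BR@(2,0)
Op 2: place WK@(5,3)
Op 3: place BB@(0,0)
Op 4: place BB@(4,5)
Op 5: place BB@(5,4)
Op 6: place BK@(1,3)
Op 7: remove (1,3)
Op 8: place WN@(1,2)
Op 9: place BR@(1,1)
Per-piece attacks for W:
  WN@(1,2): attacks (2,4) (3,3) (0,4) (2,0) (3,1) (0,0)
  WK@(5,3): attacks (5,4) (5,2) (4,3) (4,4) (4,2)
Union (11 distinct): (0,0) (0,4) (2,0) (2,4) (3,1) (3,3) (4,2) (4,3) (4,4) (5,2) (5,4)

Answer: 11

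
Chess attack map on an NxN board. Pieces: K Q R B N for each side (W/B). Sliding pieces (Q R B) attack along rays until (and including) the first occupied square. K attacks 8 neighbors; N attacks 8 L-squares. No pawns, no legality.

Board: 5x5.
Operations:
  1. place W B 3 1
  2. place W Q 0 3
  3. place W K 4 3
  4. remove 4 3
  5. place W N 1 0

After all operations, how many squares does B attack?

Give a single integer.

Op 1: place WB@(3,1)
Op 2: place WQ@(0,3)
Op 3: place WK@(4,3)
Op 4: remove (4,3)
Op 5: place WN@(1,0)
Per-piece attacks for B:
Union (0 distinct): (none)

Answer: 0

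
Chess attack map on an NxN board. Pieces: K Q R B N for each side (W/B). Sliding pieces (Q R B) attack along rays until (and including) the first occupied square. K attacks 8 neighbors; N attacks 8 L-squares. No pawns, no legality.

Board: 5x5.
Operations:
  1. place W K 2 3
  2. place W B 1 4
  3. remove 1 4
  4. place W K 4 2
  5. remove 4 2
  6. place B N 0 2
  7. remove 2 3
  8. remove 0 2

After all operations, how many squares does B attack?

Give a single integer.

Answer: 0

Derivation:
Op 1: place WK@(2,3)
Op 2: place WB@(1,4)
Op 3: remove (1,4)
Op 4: place WK@(4,2)
Op 5: remove (4,2)
Op 6: place BN@(0,2)
Op 7: remove (2,3)
Op 8: remove (0,2)
Per-piece attacks for B:
Union (0 distinct): (none)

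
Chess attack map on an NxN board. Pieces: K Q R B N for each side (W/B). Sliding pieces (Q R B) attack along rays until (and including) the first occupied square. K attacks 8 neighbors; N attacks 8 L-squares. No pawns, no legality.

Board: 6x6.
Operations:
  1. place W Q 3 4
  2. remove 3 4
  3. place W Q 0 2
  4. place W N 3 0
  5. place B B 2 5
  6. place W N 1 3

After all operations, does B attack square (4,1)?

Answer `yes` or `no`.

Answer: no

Derivation:
Op 1: place WQ@(3,4)
Op 2: remove (3,4)
Op 3: place WQ@(0,2)
Op 4: place WN@(3,0)
Op 5: place BB@(2,5)
Op 6: place WN@(1,3)
Per-piece attacks for B:
  BB@(2,5): attacks (3,4) (4,3) (5,2) (1,4) (0,3)
B attacks (4,1): no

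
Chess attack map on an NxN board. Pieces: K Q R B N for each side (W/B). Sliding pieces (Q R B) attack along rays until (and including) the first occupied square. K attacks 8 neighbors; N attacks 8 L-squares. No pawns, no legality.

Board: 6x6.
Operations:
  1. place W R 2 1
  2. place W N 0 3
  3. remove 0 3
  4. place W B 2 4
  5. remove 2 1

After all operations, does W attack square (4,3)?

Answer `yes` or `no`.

Answer: no

Derivation:
Op 1: place WR@(2,1)
Op 2: place WN@(0,3)
Op 3: remove (0,3)
Op 4: place WB@(2,4)
Op 5: remove (2,1)
Per-piece attacks for W:
  WB@(2,4): attacks (3,5) (3,3) (4,2) (5,1) (1,5) (1,3) (0,2)
W attacks (4,3): no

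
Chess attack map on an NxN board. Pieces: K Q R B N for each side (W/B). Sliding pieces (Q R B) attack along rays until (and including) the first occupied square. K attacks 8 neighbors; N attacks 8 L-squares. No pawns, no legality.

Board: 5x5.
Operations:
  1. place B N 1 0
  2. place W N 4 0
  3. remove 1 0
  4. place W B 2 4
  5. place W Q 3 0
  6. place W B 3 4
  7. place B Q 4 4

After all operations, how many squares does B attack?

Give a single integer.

Answer: 9

Derivation:
Op 1: place BN@(1,0)
Op 2: place WN@(4,0)
Op 3: remove (1,0)
Op 4: place WB@(2,4)
Op 5: place WQ@(3,0)
Op 6: place WB@(3,4)
Op 7: place BQ@(4,4)
Per-piece attacks for B:
  BQ@(4,4): attacks (4,3) (4,2) (4,1) (4,0) (3,4) (3,3) (2,2) (1,1) (0,0) [ray(0,-1) blocked at (4,0); ray(-1,0) blocked at (3,4)]
Union (9 distinct): (0,0) (1,1) (2,2) (3,3) (3,4) (4,0) (4,1) (4,2) (4,3)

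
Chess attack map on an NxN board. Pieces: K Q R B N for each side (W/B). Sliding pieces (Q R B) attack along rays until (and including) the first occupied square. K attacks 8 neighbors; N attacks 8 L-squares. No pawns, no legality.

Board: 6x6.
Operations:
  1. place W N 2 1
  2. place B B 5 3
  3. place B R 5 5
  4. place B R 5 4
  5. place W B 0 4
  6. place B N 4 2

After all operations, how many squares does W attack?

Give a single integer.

Op 1: place WN@(2,1)
Op 2: place BB@(5,3)
Op 3: place BR@(5,5)
Op 4: place BR@(5,4)
Op 5: place WB@(0,4)
Op 6: place BN@(4,2)
Per-piece attacks for W:
  WB@(0,4): attacks (1,5) (1,3) (2,2) (3,1) (4,0)
  WN@(2,1): attacks (3,3) (4,2) (1,3) (0,2) (4,0) (0,0)
Union (9 distinct): (0,0) (0,2) (1,3) (1,5) (2,2) (3,1) (3,3) (4,0) (4,2)

Answer: 9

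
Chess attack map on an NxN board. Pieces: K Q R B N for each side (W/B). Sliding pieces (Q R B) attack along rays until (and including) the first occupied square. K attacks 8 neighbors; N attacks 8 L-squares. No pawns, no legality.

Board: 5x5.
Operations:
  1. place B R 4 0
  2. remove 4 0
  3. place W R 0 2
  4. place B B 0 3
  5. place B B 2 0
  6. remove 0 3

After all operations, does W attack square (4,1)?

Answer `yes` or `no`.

Op 1: place BR@(4,0)
Op 2: remove (4,0)
Op 3: place WR@(0,2)
Op 4: place BB@(0,3)
Op 5: place BB@(2,0)
Op 6: remove (0,3)
Per-piece attacks for W:
  WR@(0,2): attacks (0,3) (0,4) (0,1) (0,0) (1,2) (2,2) (3,2) (4,2)
W attacks (4,1): no

Answer: no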